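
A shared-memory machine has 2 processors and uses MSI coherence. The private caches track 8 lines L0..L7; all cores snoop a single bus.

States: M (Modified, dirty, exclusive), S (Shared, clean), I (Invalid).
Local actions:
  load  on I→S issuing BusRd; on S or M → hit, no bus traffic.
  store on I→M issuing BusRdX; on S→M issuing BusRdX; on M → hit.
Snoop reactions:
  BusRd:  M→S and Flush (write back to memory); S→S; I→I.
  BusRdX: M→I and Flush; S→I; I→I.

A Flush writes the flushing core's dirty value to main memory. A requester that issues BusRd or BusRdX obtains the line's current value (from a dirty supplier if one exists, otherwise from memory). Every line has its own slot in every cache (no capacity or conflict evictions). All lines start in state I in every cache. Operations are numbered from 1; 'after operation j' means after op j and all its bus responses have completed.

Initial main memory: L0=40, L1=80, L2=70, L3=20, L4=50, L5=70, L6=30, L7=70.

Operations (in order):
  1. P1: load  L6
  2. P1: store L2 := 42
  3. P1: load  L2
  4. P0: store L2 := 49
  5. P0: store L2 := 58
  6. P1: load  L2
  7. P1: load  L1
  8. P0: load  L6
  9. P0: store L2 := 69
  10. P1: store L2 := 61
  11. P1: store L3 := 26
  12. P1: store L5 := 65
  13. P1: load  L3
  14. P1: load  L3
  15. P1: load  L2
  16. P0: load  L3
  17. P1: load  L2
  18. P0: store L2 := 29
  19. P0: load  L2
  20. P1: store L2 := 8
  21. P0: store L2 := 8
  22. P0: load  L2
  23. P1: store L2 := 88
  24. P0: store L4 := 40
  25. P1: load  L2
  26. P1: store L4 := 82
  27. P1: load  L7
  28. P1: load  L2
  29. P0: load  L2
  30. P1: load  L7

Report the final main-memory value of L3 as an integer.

memory[L3] = 26

step 1: P1: load  L6  ⟶  IS  (L6)  txn=BusRd  M[L6]=30
step 2: P1: store L2 := 42  ⟶  IM  (L2)  txn=BusRdX  M[L2]=70
step 3: P1: load  L2  ⟶  IM  (L2)  txn=∅  M[L2]=70
step 4: P0: store L2 := 49  ⟶  MI  (L2)  txn=BusRdX+Flush  M[L2]=42
step 5: P0: store L2 := 58  ⟶  MI  (L2)  txn=∅  M[L2]=42
step 6: P1: load  L2  ⟶  SS  (L2)  txn=BusRd+Flush  M[L2]=58
step 7: P1: load  L1  ⟶  IS  (L1)  txn=BusRd  M[L1]=80
step 8: P0: load  L6  ⟶  SS  (L6)  txn=BusRd  M[L6]=30
step 9: P0: store L2 := 69  ⟶  MI  (L2)  txn=BusRdX  M[L2]=58
step 10: P1: store L2 := 61  ⟶  IM  (L2)  txn=BusRdX+Flush  M[L2]=69
step 11: P1: store L3 := 26  ⟶  IM  (L3)  txn=BusRdX  M[L3]=20
step 12: P1: store L5 := 65  ⟶  IM  (L5)  txn=BusRdX  M[L5]=70
step 13: P1: load  L3  ⟶  IM  (L3)  txn=∅  M[L3]=20
step 14: P1: load  L3  ⟶  IM  (L3)  txn=∅  M[L3]=20
step 15: P1: load  L2  ⟶  IM  (L2)  txn=∅  M[L2]=69
step 16: P0: load  L3  ⟶  SS  (L3)  txn=BusRd+Flush  M[L3]=26
step 17: P1: load  L2  ⟶  IM  (L2)  txn=∅  M[L2]=69
step 18: P0: store L2 := 29  ⟶  MI  (L2)  txn=BusRdX+Flush  M[L2]=61
step 19: P0: load  L2  ⟶  MI  (L2)  txn=∅  M[L2]=61
step 20: P1: store L2 := 8  ⟶  IM  (L2)  txn=BusRdX+Flush  M[L2]=29
step 21: P0: store L2 := 8  ⟶  MI  (L2)  txn=BusRdX+Flush  M[L2]=8
step 22: P0: load  L2  ⟶  MI  (L2)  txn=∅  M[L2]=8
step 23: P1: store L2 := 88  ⟶  IM  (L2)  txn=BusRdX+Flush  M[L2]=8
step 24: P0: store L4 := 40  ⟶  MI  (L4)  txn=BusRdX  M[L4]=50
step 25: P1: load  L2  ⟶  IM  (L2)  txn=∅  M[L2]=8
step 26: P1: store L4 := 82  ⟶  IM  (L4)  txn=BusRdX+Flush  M[L4]=40
step 27: P1: load  L7  ⟶  IS  (L7)  txn=BusRd  M[L7]=70
step 28: P1: load  L2  ⟶  IM  (L2)  txn=∅  M[L2]=8
step 29: P0: load  L2  ⟶  SS  (L2)  txn=BusRd+Flush  M[L2]=88
step 30: P1: load  L7  ⟶  IS  (L7)  txn=∅  M[L7]=70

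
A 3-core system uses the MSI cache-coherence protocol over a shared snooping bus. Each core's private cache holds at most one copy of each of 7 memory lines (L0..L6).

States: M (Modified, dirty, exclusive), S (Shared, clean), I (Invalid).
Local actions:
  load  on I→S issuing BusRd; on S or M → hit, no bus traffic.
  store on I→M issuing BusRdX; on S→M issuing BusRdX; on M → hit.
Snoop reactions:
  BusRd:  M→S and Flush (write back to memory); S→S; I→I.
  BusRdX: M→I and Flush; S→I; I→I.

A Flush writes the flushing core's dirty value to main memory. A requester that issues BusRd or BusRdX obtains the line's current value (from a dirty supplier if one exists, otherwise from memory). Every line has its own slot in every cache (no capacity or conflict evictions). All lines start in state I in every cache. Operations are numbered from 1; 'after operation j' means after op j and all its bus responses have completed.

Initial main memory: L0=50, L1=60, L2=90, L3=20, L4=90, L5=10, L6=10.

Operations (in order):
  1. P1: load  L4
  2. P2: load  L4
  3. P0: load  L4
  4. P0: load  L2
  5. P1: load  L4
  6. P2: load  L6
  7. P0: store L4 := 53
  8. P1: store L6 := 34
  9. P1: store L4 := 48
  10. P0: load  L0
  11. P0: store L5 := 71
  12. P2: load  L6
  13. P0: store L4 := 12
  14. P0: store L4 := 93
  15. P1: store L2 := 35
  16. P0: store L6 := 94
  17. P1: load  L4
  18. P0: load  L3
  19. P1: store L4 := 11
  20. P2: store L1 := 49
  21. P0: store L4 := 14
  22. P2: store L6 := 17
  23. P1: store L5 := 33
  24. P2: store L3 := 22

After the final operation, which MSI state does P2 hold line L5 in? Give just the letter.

state = I

[1] P1: load  L4 | P0:I, P1:S(90), P2:I | bus: BusRd
[2] P2: load  L4 | P0:I, P1:S(90), P2:S(90) | bus: BusRd
[3] P0: load  L4 | P0:S(90), P1:S(90), P2:S(90) | bus: BusRd
[4] P0: load  L2 | P0:S(90), P1:I, P2:I | bus: BusRd
[5] P1: load  L4 | P0:S(90), P1:S(90), P2:S(90) | bus: none
[6] P2: load  L6 | P0:I, P1:I, P2:S(10) | bus: BusRd
[7] P0: store L4 := 53 | P0:M(53), P1:I, P2:I | bus: BusRdX
[8] P1: store L6 := 34 | P0:I, P1:M(34), P2:I | bus: BusRdX
[9] P1: store L4 := 48 | P0:I, P1:M(48), P2:I | bus: BusRdX,Flush
[10] P0: load  L0 | P0:S(50), P1:I, P2:I | bus: BusRd
[11] P0: store L5 := 71 | P0:M(71), P1:I, P2:I | bus: BusRdX
[12] P2: load  L6 | P0:I, P1:S(34), P2:S(34) | bus: BusRd,Flush
[13] P0: store L4 := 12 | P0:M(12), P1:I, P2:I | bus: BusRdX,Flush
[14] P0: store L4 := 93 | P0:M(93), P1:I, P2:I | bus: none
[15] P1: store L2 := 35 | P0:I, P1:M(35), P2:I | bus: BusRdX
[16] P0: store L6 := 94 | P0:M(94), P1:I, P2:I | bus: BusRdX
[17] P1: load  L4 | P0:S(93), P1:S(93), P2:I | bus: BusRd,Flush
[18] P0: load  L3 | P0:S(20), P1:I, P2:I | bus: BusRd
[19] P1: store L4 := 11 | P0:I, P1:M(11), P2:I | bus: BusRdX
[20] P2: store L1 := 49 | P0:I, P1:I, P2:M(49) | bus: BusRdX
[21] P0: store L4 := 14 | P0:M(14), P1:I, P2:I | bus: BusRdX,Flush
[22] P2: store L6 := 17 | P0:I, P1:I, P2:M(17) | bus: BusRdX,Flush
[23] P1: store L5 := 33 | P0:I, P1:M(33), P2:I | bus: BusRdX,Flush
[24] P2: store L3 := 22 | P0:I, P1:I, P2:M(22) | bus: BusRdX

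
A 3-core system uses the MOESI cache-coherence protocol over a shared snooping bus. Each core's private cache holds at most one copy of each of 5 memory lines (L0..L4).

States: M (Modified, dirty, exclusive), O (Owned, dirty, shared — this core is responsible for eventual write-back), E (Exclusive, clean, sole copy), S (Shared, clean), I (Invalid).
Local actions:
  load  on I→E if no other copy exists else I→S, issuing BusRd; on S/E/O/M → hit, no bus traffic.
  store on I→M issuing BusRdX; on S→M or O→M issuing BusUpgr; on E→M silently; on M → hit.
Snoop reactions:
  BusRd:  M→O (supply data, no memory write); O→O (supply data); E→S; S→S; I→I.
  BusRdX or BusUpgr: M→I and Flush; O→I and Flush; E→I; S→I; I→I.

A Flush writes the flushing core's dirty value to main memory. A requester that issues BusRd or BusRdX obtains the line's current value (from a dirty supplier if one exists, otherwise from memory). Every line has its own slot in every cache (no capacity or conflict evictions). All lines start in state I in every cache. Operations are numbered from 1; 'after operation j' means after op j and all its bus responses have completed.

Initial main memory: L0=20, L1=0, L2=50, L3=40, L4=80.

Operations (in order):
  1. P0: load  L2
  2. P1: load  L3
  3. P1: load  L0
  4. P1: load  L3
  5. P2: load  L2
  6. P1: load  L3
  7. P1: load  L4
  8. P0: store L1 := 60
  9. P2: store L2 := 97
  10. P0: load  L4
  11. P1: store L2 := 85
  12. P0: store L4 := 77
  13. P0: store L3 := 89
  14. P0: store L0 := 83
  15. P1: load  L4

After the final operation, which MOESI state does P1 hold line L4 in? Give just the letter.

state = S

step 1: P0: load  L2  ⟶  EII  (L2)  txn=BusRd  M[L2]=50
step 2: P1: load  L3  ⟶  IEI  (L3)  txn=BusRd  M[L3]=40
step 3: P1: load  L0  ⟶  IEI  (L0)  txn=BusRd  M[L0]=20
step 4: P1: load  L3  ⟶  IEI  (L3)  txn=∅  M[L3]=40
step 5: P2: load  L2  ⟶  SIS  (L2)  txn=BusRd  M[L2]=50
step 6: P1: load  L3  ⟶  IEI  (L3)  txn=∅  M[L3]=40
step 7: P1: load  L4  ⟶  IEI  (L4)  txn=BusRd  M[L4]=80
step 8: P0: store L1 := 60  ⟶  MII  (L1)  txn=BusRdX  M[L1]=0
step 9: P2: store L2 := 97  ⟶  IIM  (L2)  txn=BusUpgr  M[L2]=50
step 10: P0: load  L4  ⟶  SSI  (L4)  txn=BusRd  M[L4]=80
step 11: P1: store L2 := 85  ⟶  IMI  (L2)  txn=BusRdX+Flush  M[L2]=97
step 12: P0: store L4 := 77  ⟶  MII  (L4)  txn=BusUpgr  M[L4]=80
step 13: P0: store L3 := 89  ⟶  MII  (L3)  txn=BusRdX  M[L3]=40
step 14: P0: store L0 := 83  ⟶  MII  (L0)  txn=BusRdX  M[L0]=20
step 15: P1: load  L4  ⟶  OSI  (L4)  txn=BusRd  M[L4]=80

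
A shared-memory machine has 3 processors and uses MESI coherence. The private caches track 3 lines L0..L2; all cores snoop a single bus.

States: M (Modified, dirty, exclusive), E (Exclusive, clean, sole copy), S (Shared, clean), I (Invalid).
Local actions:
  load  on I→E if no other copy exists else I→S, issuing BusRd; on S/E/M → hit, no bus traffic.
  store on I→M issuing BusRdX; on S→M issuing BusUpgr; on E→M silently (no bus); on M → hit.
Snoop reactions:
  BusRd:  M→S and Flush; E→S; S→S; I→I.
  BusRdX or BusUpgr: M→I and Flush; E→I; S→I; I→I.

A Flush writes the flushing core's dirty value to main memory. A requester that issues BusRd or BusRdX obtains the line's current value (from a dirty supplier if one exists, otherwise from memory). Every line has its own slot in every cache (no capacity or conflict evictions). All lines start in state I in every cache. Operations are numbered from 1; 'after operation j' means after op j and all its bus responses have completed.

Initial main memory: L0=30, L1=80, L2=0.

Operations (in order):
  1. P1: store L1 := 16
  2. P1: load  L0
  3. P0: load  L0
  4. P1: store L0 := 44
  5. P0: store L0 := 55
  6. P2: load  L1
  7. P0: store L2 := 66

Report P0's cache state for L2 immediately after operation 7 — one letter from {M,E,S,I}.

state = M

  op1 P1: store L1 := 16 → I/M/I on L1; bus BusRdX; mem=80
  op2 P1: load  L0 → I/E/I on L0; bus BusRd; mem=30
  op3 P0: load  L0 → S/S/I on L0; bus BusRd; mem=30
  op4 P1: store L0 := 44 → I/M/I on L0; bus BusUpgr; mem=30
  op5 P0: store L0 := 55 → M/I/I on L0; bus BusRdX Flush; mem=44
  op6 P2: load  L1 → I/S/S on L1; bus BusRd Flush; mem=16
  op7 P0: store L2 := 66 → M/I/I on L2; bus BusRdX; mem=0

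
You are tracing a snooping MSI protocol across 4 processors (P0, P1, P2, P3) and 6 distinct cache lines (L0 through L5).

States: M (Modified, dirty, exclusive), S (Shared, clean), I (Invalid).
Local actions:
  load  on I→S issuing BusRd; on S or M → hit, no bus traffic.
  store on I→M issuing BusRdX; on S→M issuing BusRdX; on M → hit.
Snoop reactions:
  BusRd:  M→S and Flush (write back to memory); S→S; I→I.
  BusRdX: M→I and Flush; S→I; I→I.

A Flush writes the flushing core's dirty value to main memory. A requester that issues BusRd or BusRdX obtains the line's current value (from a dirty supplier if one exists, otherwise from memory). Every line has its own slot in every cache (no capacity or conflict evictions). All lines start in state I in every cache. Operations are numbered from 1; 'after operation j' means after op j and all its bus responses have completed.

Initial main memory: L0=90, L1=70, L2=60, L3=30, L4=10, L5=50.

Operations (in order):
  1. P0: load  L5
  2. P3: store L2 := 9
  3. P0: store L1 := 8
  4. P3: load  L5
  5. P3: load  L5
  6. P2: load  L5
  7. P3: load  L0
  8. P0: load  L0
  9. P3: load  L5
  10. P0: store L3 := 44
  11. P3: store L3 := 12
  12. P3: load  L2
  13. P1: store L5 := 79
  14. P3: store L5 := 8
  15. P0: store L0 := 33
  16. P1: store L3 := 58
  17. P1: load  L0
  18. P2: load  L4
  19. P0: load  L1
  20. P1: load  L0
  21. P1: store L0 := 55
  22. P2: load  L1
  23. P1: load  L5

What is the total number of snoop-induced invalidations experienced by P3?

step 1: P0: load  L5  ⟶  SIII  (L5)  txn=BusRd  M[L5]=50
step 2: P3: store L2 := 9  ⟶  IIIM  (L2)  txn=BusRdX  M[L2]=60
step 3: P0: store L1 := 8  ⟶  MIII  (L1)  txn=BusRdX  M[L1]=70
step 4: P3: load  L5  ⟶  SIIS  (L5)  txn=BusRd  M[L5]=50
step 5: P3: load  L5  ⟶  SIIS  (L5)  txn=∅  M[L5]=50
step 6: P2: load  L5  ⟶  SISS  (L5)  txn=BusRd  M[L5]=50
step 7: P3: load  L0  ⟶  IIIS  (L0)  txn=BusRd  M[L0]=90
step 8: P0: load  L0  ⟶  SIIS  (L0)  txn=BusRd  M[L0]=90
step 9: P3: load  L5  ⟶  SISS  (L5)  txn=∅  M[L5]=50
step 10: P0: store L3 := 44  ⟶  MIII  (L3)  txn=BusRdX  M[L3]=30
step 11: P3: store L3 := 12  ⟶  IIIM  (L3)  txn=BusRdX+Flush  M[L3]=44
step 12: P3: load  L2  ⟶  IIIM  (L2)  txn=∅  M[L2]=60
step 13: P1: store L5 := 79  ⟶  IMII  (L5)  txn=BusRdX  M[L5]=50
step 14: P3: store L5 := 8  ⟶  IIIM  (L5)  txn=BusRdX+Flush  M[L5]=79
step 15: P0: store L0 := 33  ⟶  MIII  (L0)  txn=BusRdX  M[L0]=90
step 16: P1: store L3 := 58  ⟶  IMII  (L3)  txn=BusRdX+Flush  M[L3]=12
step 17: P1: load  L0  ⟶  SSII  (L0)  txn=BusRd+Flush  M[L0]=33
step 18: P2: load  L4  ⟶  IISI  (L4)  txn=BusRd  M[L4]=10
step 19: P0: load  L1  ⟶  MIII  (L1)  txn=∅  M[L1]=70
step 20: P1: load  L0  ⟶  SSII  (L0)  txn=∅  M[L0]=33
step 21: P1: store L0 := 55  ⟶  IMII  (L0)  txn=BusRdX  M[L0]=33
step 22: P2: load  L1  ⟶  SISI  (L1)  txn=BusRd+Flush  M[L1]=8
step 23: P1: load  L5  ⟶  ISIS  (L5)  txn=BusRd+Flush  M[L5]=8

invalidations = 3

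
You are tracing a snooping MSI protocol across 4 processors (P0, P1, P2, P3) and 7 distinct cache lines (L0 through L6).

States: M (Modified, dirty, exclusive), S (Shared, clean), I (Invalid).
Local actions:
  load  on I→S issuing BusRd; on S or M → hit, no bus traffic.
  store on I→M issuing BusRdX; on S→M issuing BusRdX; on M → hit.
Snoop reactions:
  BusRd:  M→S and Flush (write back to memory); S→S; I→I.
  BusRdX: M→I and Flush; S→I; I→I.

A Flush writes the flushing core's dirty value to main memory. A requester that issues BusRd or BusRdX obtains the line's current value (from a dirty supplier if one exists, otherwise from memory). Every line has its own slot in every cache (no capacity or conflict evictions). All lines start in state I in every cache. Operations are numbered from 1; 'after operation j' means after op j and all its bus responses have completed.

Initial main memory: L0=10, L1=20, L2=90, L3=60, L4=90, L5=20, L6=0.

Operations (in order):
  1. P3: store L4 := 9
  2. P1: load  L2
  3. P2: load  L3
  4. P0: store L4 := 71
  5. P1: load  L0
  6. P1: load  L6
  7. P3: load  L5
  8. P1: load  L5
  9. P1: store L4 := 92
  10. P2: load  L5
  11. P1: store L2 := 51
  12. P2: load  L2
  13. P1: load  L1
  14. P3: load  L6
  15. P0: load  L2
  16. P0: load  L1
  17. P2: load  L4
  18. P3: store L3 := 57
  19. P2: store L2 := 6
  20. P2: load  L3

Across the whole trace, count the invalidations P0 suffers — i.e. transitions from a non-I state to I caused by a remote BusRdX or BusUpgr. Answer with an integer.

invalidations = 2

[1] P3: store L4 := 9 | P0:I, P1:I, P2:I, P3:M(9) | bus: BusRdX
[2] P1: load  L2 | P0:I, P1:S(90), P2:I, P3:I | bus: BusRd
[3] P2: load  L3 | P0:I, P1:I, P2:S(60), P3:I | bus: BusRd
[4] P0: store L4 := 71 | P0:M(71), P1:I, P2:I, P3:I | bus: BusRdX,Flush
[5] P1: load  L0 | P0:I, P1:S(10), P2:I, P3:I | bus: BusRd
[6] P1: load  L6 | P0:I, P1:S(0), P2:I, P3:I | bus: BusRd
[7] P3: load  L5 | P0:I, P1:I, P2:I, P3:S(20) | bus: BusRd
[8] P1: load  L5 | P0:I, P1:S(20), P2:I, P3:S(20) | bus: BusRd
[9] P1: store L4 := 92 | P0:I, P1:M(92), P2:I, P3:I | bus: BusRdX,Flush
[10] P2: load  L5 | P0:I, P1:S(20), P2:S(20), P3:S(20) | bus: BusRd
[11] P1: store L2 := 51 | P0:I, P1:M(51), P2:I, P3:I | bus: BusRdX
[12] P2: load  L2 | P0:I, P1:S(51), P2:S(51), P3:I | bus: BusRd,Flush
[13] P1: load  L1 | P0:I, P1:S(20), P2:I, P3:I | bus: BusRd
[14] P3: load  L6 | P0:I, P1:S(0), P2:I, P3:S(0) | bus: BusRd
[15] P0: load  L2 | P0:S(51), P1:S(51), P2:S(51), P3:I | bus: BusRd
[16] P0: load  L1 | P0:S(20), P1:S(20), P2:I, P3:I | bus: BusRd
[17] P2: load  L4 | P0:I, P1:S(92), P2:S(92), P3:I | bus: BusRd,Flush
[18] P3: store L3 := 57 | P0:I, P1:I, P2:I, P3:M(57) | bus: BusRdX
[19] P2: store L2 := 6 | P0:I, P1:I, P2:M(6), P3:I | bus: BusRdX
[20] P2: load  L3 | P0:I, P1:I, P2:S(57), P3:S(57) | bus: BusRd,Flush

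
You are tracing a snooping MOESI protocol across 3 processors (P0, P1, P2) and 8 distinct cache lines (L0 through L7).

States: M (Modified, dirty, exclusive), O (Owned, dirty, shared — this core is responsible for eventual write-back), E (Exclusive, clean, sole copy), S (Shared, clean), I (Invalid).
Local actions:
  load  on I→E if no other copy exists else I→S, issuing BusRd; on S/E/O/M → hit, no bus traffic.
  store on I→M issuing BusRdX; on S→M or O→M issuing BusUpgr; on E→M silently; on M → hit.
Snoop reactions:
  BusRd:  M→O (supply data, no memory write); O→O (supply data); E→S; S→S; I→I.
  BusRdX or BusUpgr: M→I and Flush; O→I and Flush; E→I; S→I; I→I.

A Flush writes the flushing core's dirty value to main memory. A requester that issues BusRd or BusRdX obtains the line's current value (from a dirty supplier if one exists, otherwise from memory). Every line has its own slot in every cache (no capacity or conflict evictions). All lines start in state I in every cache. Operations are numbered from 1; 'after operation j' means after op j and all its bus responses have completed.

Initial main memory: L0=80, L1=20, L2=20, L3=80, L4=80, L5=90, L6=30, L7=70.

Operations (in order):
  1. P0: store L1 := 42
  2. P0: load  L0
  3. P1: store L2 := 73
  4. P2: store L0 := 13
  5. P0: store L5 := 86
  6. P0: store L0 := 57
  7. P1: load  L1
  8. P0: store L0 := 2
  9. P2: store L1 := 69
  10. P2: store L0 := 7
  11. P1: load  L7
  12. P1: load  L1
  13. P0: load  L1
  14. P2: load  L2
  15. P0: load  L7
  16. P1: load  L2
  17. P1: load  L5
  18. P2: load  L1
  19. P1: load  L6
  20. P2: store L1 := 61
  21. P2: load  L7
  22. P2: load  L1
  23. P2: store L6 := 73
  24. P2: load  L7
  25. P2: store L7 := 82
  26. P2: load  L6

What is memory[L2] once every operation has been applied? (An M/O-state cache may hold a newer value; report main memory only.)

memory[L2] = 20

step 1: P0: store L1 := 42  ⟶  MII  (L1)  txn=BusRdX  M[L1]=20
step 2: P0: load  L0  ⟶  EII  (L0)  txn=BusRd  M[L0]=80
step 3: P1: store L2 := 73  ⟶  IMI  (L2)  txn=BusRdX  M[L2]=20
step 4: P2: store L0 := 13  ⟶  IIM  (L0)  txn=BusRdX  M[L0]=80
step 5: P0: store L5 := 86  ⟶  MII  (L5)  txn=BusRdX  M[L5]=90
step 6: P0: store L0 := 57  ⟶  MII  (L0)  txn=BusRdX+Flush  M[L0]=13
step 7: P1: load  L1  ⟶  OSI  (L1)  txn=BusRd  M[L1]=20
step 8: P0: store L0 := 2  ⟶  MII  (L0)  txn=∅  M[L0]=13
step 9: P2: store L1 := 69  ⟶  IIM  (L1)  txn=BusRdX+Flush  M[L1]=42
step 10: P2: store L0 := 7  ⟶  IIM  (L0)  txn=BusRdX+Flush  M[L0]=2
step 11: P1: load  L7  ⟶  IEI  (L7)  txn=BusRd  M[L7]=70
step 12: P1: load  L1  ⟶  ISO  (L1)  txn=BusRd  M[L1]=42
step 13: P0: load  L1  ⟶  SSO  (L1)  txn=BusRd  M[L1]=42
step 14: P2: load  L2  ⟶  IOS  (L2)  txn=BusRd  M[L2]=20
step 15: P0: load  L7  ⟶  SSI  (L7)  txn=BusRd  M[L7]=70
step 16: P1: load  L2  ⟶  IOS  (L2)  txn=∅  M[L2]=20
step 17: P1: load  L5  ⟶  OSI  (L5)  txn=BusRd  M[L5]=90
step 18: P2: load  L1  ⟶  SSO  (L1)  txn=∅  M[L1]=42
step 19: P1: load  L6  ⟶  IEI  (L6)  txn=BusRd  M[L6]=30
step 20: P2: store L1 := 61  ⟶  IIM  (L1)  txn=BusUpgr  M[L1]=42
step 21: P2: load  L7  ⟶  SSS  (L7)  txn=BusRd  M[L7]=70
step 22: P2: load  L1  ⟶  IIM  (L1)  txn=∅  M[L1]=42
step 23: P2: store L6 := 73  ⟶  IIM  (L6)  txn=BusRdX  M[L6]=30
step 24: P2: load  L7  ⟶  SSS  (L7)  txn=∅  M[L7]=70
step 25: P2: store L7 := 82  ⟶  IIM  (L7)  txn=BusUpgr  M[L7]=70
step 26: P2: load  L6  ⟶  IIM  (L6)  txn=∅  M[L6]=30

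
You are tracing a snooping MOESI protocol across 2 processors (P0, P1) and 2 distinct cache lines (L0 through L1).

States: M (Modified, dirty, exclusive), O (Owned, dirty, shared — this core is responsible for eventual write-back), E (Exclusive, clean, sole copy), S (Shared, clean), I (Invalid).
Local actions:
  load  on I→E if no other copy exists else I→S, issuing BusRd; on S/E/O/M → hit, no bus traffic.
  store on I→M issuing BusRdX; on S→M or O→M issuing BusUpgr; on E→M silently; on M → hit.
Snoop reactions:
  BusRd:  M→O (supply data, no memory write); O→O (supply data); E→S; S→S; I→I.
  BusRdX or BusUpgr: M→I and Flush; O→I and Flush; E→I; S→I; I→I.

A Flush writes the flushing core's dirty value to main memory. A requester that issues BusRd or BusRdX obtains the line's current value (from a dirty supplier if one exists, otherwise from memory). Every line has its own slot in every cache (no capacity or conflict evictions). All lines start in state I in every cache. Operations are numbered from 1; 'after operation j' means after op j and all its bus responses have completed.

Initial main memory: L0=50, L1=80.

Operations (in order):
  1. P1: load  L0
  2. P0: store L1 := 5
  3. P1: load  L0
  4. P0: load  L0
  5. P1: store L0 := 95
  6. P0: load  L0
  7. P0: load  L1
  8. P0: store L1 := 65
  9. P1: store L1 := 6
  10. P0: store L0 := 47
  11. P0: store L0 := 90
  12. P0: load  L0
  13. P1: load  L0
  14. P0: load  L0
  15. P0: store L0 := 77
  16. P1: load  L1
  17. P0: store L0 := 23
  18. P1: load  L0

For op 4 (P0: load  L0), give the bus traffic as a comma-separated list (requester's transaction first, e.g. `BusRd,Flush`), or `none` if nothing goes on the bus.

bus = BusRd

1. P1: load  L0  bus=[BusRd]  L0: P0=I P1=E  mem[L0]=50
2. P0: store L1 := 5  bus=[BusRdX]  L1: P0=M P1=I  mem[L1]=80
3. P1: load  L0  bus=[-]  L0: P0=I P1=E  mem[L0]=50
4. P0: load  L0  bus=[BusRd]  L0: P0=S P1=S  mem[L0]=50
5. P1: store L0 := 95  bus=[BusUpgr]  L0: P0=I P1=M  mem[L0]=50
6. P0: load  L0  bus=[BusRd]  L0: P0=S P1=O  mem[L0]=50
7. P0: load  L1  bus=[-]  L1: P0=M P1=I  mem[L1]=80
8. P0: store L1 := 65  bus=[-]  L1: P0=M P1=I  mem[L1]=80
9. P1: store L1 := 6  bus=[BusRdX,Flush]  L1: P0=I P1=M  mem[L1]=65
10. P0: store L0 := 47  bus=[BusUpgr,Flush]  L0: P0=M P1=I  mem[L0]=95
11. P0: store L0 := 90  bus=[-]  L0: P0=M P1=I  mem[L0]=95
12. P0: load  L0  bus=[-]  L0: P0=M P1=I  mem[L0]=95
13. P1: load  L0  bus=[BusRd]  L0: P0=O P1=S  mem[L0]=95
14. P0: load  L0  bus=[-]  L0: P0=O P1=S  mem[L0]=95
15. P0: store L0 := 77  bus=[BusUpgr]  L0: P0=M P1=I  mem[L0]=95
16. P1: load  L1  bus=[-]  L1: P0=I P1=M  mem[L1]=65
17. P0: store L0 := 23  bus=[-]  L0: P0=M P1=I  mem[L0]=95
18. P1: load  L0  bus=[BusRd]  L0: P0=O P1=S  mem[L0]=95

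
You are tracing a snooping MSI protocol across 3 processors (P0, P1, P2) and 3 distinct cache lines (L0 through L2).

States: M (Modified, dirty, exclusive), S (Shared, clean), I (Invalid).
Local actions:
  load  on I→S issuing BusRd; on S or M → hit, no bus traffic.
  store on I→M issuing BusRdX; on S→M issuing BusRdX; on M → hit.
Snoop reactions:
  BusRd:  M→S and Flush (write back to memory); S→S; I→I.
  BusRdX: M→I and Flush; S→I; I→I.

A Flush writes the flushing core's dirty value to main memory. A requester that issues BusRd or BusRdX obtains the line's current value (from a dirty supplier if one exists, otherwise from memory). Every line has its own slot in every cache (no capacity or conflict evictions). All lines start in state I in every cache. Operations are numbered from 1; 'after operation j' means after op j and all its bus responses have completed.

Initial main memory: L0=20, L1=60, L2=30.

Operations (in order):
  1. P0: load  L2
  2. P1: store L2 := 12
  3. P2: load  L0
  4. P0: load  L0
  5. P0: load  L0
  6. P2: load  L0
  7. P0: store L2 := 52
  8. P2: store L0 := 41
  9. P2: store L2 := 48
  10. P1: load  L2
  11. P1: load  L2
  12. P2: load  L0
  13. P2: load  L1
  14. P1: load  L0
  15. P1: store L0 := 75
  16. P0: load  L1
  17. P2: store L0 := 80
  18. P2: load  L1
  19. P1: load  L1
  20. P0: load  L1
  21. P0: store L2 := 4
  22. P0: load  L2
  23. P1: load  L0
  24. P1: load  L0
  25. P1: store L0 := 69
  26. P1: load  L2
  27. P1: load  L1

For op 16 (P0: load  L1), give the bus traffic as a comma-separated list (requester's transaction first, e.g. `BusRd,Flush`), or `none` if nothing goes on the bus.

step 1: P0: load  L2  ⟶  SII  (L2)  txn=BusRd  M[L2]=30
step 2: P1: store L2 := 12  ⟶  IMI  (L2)  txn=BusRdX  M[L2]=30
step 3: P2: load  L0  ⟶  IIS  (L0)  txn=BusRd  M[L0]=20
step 4: P0: load  L0  ⟶  SIS  (L0)  txn=BusRd  M[L0]=20
step 5: P0: load  L0  ⟶  SIS  (L0)  txn=∅  M[L0]=20
step 6: P2: load  L0  ⟶  SIS  (L0)  txn=∅  M[L0]=20
step 7: P0: store L2 := 52  ⟶  MII  (L2)  txn=BusRdX+Flush  M[L2]=12
step 8: P2: store L0 := 41  ⟶  IIM  (L0)  txn=BusRdX  M[L0]=20
step 9: P2: store L2 := 48  ⟶  IIM  (L2)  txn=BusRdX+Flush  M[L2]=52
step 10: P1: load  L2  ⟶  ISS  (L2)  txn=BusRd+Flush  M[L2]=48
step 11: P1: load  L2  ⟶  ISS  (L2)  txn=∅  M[L2]=48
step 12: P2: load  L0  ⟶  IIM  (L0)  txn=∅  M[L0]=20
step 13: P2: load  L1  ⟶  IIS  (L1)  txn=BusRd  M[L1]=60
step 14: P1: load  L0  ⟶  ISS  (L0)  txn=BusRd+Flush  M[L0]=41
step 15: P1: store L0 := 75  ⟶  IMI  (L0)  txn=BusRdX  M[L0]=41
step 16: P0: load  L1  ⟶  SIS  (L1)  txn=BusRd  M[L1]=60
step 17: P2: store L0 := 80  ⟶  IIM  (L0)  txn=BusRdX+Flush  M[L0]=75
step 18: P2: load  L1  ⟶  SIS  (L1)  txn=∅  M[L1]=60
step 19: P1: load  L1  ⟶  SSS  (L1)  txn=BusRd  M[L1]=60
step 20: P0: load  L1  ⟶  SSS  (L1)  txn=∅  M[L1]=60
step 21: P0: store L2 := 4  ⟶  MII  (L2)  txn=BusRdX  M[L2]=48
step 22: P0: load  L2  ⟶  MII  (L2)  txn=∅  M[L2]=48
step 23: P1: load  L0  ⟶  ISS  (L0)  txn=BusRd+Flush  M[L0]=80
step 24: P1: load  L0  ⟶  ISS  (L0)  txn=∅  M[L0]=80
step 25: P1: store L0 := 69  ⟶  IMI  (L0)  txn=BusRdX  M[L0]=80
step 26: P1: load  L2  ⟶  SSI  (L2)  txn=BusRd+Flush  M[L2]=4
step 27: P1: load  L1  ⟶  SSS  (L1)  txn=∅  M[L1]=60

bus = BusRd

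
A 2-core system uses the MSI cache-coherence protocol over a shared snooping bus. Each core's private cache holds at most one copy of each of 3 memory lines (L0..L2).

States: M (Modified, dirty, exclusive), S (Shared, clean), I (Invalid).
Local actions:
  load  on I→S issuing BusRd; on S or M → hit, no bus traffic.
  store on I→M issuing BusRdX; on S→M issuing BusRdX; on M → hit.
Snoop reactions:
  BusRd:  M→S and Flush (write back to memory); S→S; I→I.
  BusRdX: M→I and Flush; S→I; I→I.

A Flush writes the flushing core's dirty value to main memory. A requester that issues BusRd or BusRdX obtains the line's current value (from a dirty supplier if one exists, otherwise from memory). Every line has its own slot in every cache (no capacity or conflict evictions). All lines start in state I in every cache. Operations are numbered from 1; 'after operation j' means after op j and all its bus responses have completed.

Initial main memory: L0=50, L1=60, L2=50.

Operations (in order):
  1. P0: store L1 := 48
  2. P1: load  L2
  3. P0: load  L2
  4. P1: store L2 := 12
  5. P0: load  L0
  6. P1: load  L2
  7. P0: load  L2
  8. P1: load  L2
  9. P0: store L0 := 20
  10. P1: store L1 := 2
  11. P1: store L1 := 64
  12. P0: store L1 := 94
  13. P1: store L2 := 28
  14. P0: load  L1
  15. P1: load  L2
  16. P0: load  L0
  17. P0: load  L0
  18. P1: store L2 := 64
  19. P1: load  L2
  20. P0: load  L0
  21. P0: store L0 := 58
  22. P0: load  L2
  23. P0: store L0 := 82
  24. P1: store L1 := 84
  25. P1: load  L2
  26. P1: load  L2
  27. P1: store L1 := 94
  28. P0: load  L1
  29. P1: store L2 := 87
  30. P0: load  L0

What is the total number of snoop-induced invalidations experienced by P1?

invalidations = 1

[1] P0: store L1 := 48 | P0:M(48), P1:I | bus: BusRdX
[2] P1: load  L2 | P0:I, P1:S(50) | bus: BusRd
[3] P0: load  L2 | P0:S(50), P1:S(50) | bus: BusRd
[4] P1: store L2 := 12 | P0:I, P1:M(12) | bus: BusRdX
[5] P0: load  L0 | P0:S(50), P1:I | bus: BusRd
[6] P1: load  L2 | P0:I, P1:M(12) | bus: none
[7] P0: load  L2 | P0:S(12), P1:S(12) | bus: BusRd,Flush
[8] P1: load  L2 | P0:S(12), P1:S(12) | bus: none
[9] P0: store L0 := 20 | P0:M(20), P1:I | bus: BusRdX
[10] P1: store L1 := 2 | P0:I, P1:M(2) | bus: BusRdX,Flush
[11] P1: store L1 := 64 | P0:I, P1:M(64) | bus: none
[12] P0: store L1 := 94 | P0:M(94), P1:I | bus: BusRdX,Flush
[13] P1: store L2 := 28 | P0:I, P1:M(28) | bus: BusRdX
[14] P0: load  L1 | P0:M(94), P1:I | bus: none
[15] P1: load  L2 | P0:I, P1:M(28) | bus: none
[16] P0: load  L0 | P0:M(20), P1:I | bus: none
[17] P0: load  L0 | P0:M(20), P1:I | bus: none
[18] P1: store L2 := 64 | P0:I, P1:M(64) | bus: none
[19] P1: load  L2 | P0:I, P1:M(64) | bus: none
[20] P0: load  L0 | P0:M(20), P1:I | bus: none
[21] P0: store L0 := 58 | P0:M(58), P1:I | bus: none
[22] P0: load  L2 | P0:S(64), P1:S(64) | bus: BusRd,Flush
[23] P0: store L0 := 82 | P0:M(82), P1:I | bus: none
[24] P1: store L1 := 84 | P0:I, P1:M(84) | bus: BusRdX,Flush
[25] P1: load  L2 | P0:S(64), P1:S(64) | bus: none
[26] P1: load  L2 | P0:S(64), P1:S(64) | bus: none
[27] P1: store L1 := 94 | P0:I, P1:M(94) | bus: none
[28] P0: load  L1 | P0:S(94), P1:S(94) | bus: BusRd,Flush
[29] P1: store L2 := 87 | P0:I, P1:M(87) | bus: BusRdX
[30] P0: load  L0 | P0:M(82), P1:I | bus: none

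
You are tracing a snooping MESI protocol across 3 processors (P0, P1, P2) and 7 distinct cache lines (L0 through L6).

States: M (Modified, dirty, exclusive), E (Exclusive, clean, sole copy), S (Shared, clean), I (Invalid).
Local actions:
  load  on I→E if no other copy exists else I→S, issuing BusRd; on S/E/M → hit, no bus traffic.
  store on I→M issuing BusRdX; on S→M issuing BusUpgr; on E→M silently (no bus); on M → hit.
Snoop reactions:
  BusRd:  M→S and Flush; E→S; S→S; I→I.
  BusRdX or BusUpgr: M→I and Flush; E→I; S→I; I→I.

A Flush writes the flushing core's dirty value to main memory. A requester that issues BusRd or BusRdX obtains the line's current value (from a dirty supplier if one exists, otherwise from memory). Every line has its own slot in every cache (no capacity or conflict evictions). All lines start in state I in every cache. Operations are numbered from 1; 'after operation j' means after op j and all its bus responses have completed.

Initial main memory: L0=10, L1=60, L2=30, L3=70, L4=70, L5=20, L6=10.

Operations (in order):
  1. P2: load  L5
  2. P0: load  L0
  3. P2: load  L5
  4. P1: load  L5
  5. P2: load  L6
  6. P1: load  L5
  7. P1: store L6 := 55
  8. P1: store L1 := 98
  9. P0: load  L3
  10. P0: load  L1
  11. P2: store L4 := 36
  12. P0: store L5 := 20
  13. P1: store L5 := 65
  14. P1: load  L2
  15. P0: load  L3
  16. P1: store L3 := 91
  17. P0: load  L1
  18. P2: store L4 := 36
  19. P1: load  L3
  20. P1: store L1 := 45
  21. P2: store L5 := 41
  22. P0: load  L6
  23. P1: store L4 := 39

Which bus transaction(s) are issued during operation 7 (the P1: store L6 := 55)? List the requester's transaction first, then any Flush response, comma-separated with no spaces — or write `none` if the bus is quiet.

  op1 P2: load  L5 → I/I/E on L5; bus BusRd; mem=20
  op2 P0: load  L0 → E/I/I on L0; bus BusRd; mem=10
  op3 P2: load  L5 → I/I/E on L5; bus (none); mem=20
  op4 P1: load  L5 → I/S/S on L5; bus BusRd; mem=20
  op5 P2: load  L6 → I/I/E on L6; bus BusRd; mem=10
  op6 P1: load  L5 → I/S/S on L5; bus (none); mem=20
  op7 P1: store L6 := 55 → I/M/I on L6; bus BusRdX; mem=10
  op8 P1: store L1 := 98 → I/M/I on L1; bus BusRdX; mem=60
  op9 P0: load  L3 → E/I/I on L3; bus BusRd; mem=70
  op10 P0: load  L1 → S/S/I on L1; bus BusRd Flush; mem=98
  op11 P2: store L4 := 36 → I/I/M on L4; bus BusRdX; mem=70
  op12 P0: store L5 := 20 → M/I/I on L5; bus BusRdX; mem=20
  op13 P1: store L5 := 65 → I/M/I on L5; bus BusRdX Flush; mem=20
  op14 P1: load  L2 → I/E/I on L2; bus BusRd; mem=30
  op15 P0: load  L3 → E/I/I on L3; bus (none); mem=70
  op16 P1: store L3 := 91 → I/M/I on L3; bus BusRdX; mem=70
  op17 P0: load  L1 → S/S/I on L1; bus (none); mem=98
  op18 P2: store L4 := 36 → I/I/M on L4; bus (none); mem=70
  op19 P1: load  L3 → I/M/I on L3; bus (none); mem=70
  op20 P1: store L1 := 45 → I/M/I on L1; bus BusUpgr; mem=98
  op21 P2: store L5 := 41 → I/I/M on L5; bus BusRdX Flush; mem=65
  op22 P0: load  L6 → S/S/I on L6; bus BusRd Flush; mem=55
  op23 P1: store L4 := 39 → I/M/I on L4; bus BusRdX Flush; mem=36

bus = BusRdX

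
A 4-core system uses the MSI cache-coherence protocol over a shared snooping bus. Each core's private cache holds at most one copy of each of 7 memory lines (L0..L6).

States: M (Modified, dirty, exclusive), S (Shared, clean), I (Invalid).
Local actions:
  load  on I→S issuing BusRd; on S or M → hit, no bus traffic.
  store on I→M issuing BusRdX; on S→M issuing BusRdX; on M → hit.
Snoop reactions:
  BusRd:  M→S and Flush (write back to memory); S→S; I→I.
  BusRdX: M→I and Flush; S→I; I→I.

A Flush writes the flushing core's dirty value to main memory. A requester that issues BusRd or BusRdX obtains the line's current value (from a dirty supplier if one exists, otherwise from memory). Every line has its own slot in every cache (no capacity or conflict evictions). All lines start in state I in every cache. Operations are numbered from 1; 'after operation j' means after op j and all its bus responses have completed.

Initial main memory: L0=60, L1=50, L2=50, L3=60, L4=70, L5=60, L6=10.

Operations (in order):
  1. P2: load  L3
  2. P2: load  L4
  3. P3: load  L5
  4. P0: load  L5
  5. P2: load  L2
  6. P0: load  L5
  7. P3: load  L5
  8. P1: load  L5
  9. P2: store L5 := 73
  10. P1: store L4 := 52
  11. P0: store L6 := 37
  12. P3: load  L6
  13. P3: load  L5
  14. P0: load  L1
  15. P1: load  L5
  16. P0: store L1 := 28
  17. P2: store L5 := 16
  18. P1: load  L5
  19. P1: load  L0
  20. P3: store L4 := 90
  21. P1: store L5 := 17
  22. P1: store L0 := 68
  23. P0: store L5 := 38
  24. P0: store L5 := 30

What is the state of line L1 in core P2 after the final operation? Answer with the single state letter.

state = I

  op1 P2: load  L3 → I/I/S/I on L3; bus BusRd; mem=60
  op2 P2: load  L4 → I/I/S/I on L4; bus BusRd; mem=70
  op3 P3: load  L5 → I/I/I/S on L5; bus BusRd; mem=60
  op4 P0: load  L5 → S/I/I/S on L5; bus BusRd; mem=60
  op5 P2: load  L2 → I/I/S/I on L2; bus BusRd; mem=50
  op6 P0: load  L5 → S/I/I/S on L5; bus (none); mem=60
  op7 P3: load  L5 → S/I/I/S on L5; bus (none); mem=60
  op8 P1: load  L5 → S/S/I/S on L5; bus BusRd; mem=60
  op9 P2: store L5 := 73 → I/I/M/I on L5; bus BusRdX; mem=60
  op10 P1: store L4 := 52 → I/M/I/I on L4; bus BusRdX; mem=70
  op11 P0: store L6 := 37 → M/I/I/I on L6; bus BusRdX; mem=10
  op12 P3: load  L6 → S/I/I/S on L6; bus BusRd Flush; mem=37
  op13 P3: load  L5 → I/I/S/S on L5; bus BusRd Flush; mem=73
  op14 P0: load  L1 → S/I/I/I on L1; bus BusRd; mem=50
  op15 P1: load  L5 → I/S/S/S on L5; bus BusRd; mem=73
  op16 P0: store L1 := 28 → M/I/I/I on L1; bus BusRdX; mem=50
  op17 P2: store L5 := 16 → I/I/M/I on L5; bus BusRdX; mem=73
  op18 P1: load  L5 → I/S/S/I on L5; bus BusRd Flush; mem=16
  op19 P1: load  L0 → I/S/I/I on L0; bus BusRd; mem=60
  op20 P3: store L4 := 90 → I/I/I/M on L4; bus BusRdX Flush; mem=52
  op21 P1: store L5 := 17 → I/M/I/I on L5; bus BusRdX; mem=16
  op22 P1: store L0 := 68 → I/M/I/I on L0; bus BusRdX; mem=60
  op23 P0: store L5 := 38 → M/I/I/I on L5; bus BusRdX Flush; mem=17
  op24 P0: store L5 := 30 → M/I/I/I on L5; bus (none); mem=17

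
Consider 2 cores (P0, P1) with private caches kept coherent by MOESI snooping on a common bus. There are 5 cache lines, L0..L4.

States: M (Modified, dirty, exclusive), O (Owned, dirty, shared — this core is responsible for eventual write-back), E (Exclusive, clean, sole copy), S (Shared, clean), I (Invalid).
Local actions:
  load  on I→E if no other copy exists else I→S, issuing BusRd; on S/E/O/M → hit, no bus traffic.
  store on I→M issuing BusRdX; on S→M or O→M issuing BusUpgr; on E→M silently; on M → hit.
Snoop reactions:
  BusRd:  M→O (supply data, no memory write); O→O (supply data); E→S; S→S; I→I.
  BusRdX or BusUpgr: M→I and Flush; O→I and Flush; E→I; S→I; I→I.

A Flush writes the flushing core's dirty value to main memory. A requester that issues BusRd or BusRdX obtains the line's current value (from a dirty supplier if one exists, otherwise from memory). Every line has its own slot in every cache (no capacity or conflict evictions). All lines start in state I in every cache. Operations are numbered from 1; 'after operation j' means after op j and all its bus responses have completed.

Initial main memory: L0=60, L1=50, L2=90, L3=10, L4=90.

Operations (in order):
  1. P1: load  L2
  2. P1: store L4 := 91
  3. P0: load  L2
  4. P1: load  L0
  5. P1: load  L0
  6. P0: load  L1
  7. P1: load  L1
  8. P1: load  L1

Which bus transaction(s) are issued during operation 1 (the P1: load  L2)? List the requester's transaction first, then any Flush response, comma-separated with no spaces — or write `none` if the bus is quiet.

1. P1: load  L2  bus=[BusRd]  L2: P0=I P1=E  mem[L2]=90
2. P1: store L4 := 91  bus=[BusRdX]  L4: P0=I P1=M  mem[L4]=90
3. P0: load  L2  bus=[BusRd]  L2: P0=S P1=S  mem[L2]=90
4. P1: load  L0  bus=[BusRd]  L0: P0=I P1=E  mem[L0]=60
5. P1: load  L0  bus=[-]  L0: P0=I P1=E  mem[L0]=60
6. P0: load  L1  bus=[BusRd]  L1: P0=E P1=I  mem[L1]=50
7. P1: load  L1  bus=[BusRd]  L1: P0=S P1=S  mem[L1]=50
8. P1: load  L1  bus=[-]  L1: P0=S P1=S  mem[L1]=50

bus = BusRd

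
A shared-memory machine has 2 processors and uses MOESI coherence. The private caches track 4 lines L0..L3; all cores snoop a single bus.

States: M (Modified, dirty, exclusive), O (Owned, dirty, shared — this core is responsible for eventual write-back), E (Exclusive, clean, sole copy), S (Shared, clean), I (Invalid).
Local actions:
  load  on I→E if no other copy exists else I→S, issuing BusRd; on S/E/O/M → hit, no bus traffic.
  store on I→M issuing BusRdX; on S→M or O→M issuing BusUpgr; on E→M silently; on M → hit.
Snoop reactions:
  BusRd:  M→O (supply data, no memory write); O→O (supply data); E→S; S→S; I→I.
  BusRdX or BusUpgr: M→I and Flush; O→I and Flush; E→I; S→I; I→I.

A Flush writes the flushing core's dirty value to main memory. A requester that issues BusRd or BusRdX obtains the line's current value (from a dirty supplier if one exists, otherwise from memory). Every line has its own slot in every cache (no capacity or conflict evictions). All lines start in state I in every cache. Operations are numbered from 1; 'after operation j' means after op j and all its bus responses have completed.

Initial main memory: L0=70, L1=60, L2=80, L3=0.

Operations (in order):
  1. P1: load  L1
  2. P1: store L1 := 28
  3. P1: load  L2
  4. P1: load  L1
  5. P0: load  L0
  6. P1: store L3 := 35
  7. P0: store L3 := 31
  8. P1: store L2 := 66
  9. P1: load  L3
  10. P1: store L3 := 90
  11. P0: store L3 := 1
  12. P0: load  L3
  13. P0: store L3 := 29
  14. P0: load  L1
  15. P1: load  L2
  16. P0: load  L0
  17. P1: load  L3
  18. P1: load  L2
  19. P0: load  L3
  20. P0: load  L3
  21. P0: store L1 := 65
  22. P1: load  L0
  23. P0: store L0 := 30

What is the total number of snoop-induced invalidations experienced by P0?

1. P1: load  L1  bus=[BusRd]  L1: P0=I P1=E  mem[L1]=60
2. P1: store L1 := 28  bus=[-]  L1: P0=I P1=M  mem[L1]=60
3. P1: load  L2  bus=[BusRd]  L2: P0=I P1=E  mem[L2]=80
4. P1: load  L1  bus=[-]  L1: P0=I P1=M  mem[L1]=60
5. P0: load  L0  bus=[BusRd]  L0: P0=E P1=I  mem[L0]=70
6. P1: store L3 := 35  bus=[BusRdX]  L3: P0=I P1=M  mem[L3]=0
7. P0: store L3 := 31  bus=[BusRdX,Flush]  L3: P0=M P1=I  mem[L3]=35
8. P1: store L2 := 66  bus=[-]  L2: P0=I P1=M  mem[L2]=80
9. P1: load  L3  bus=[BusRd]  L3: P0=O P1=S  mem[L3]=35
10. P1: store L3 := 90  bus=[BusUpgr,Flush]  L3: P0=I P1=M  mem[L3]=31
11. P0: store L3 := 1  bus=[BusRdX,Flush]  L3: P0=M P1=I  mem[L3]=90
12. P0: load  L3  bus=[-]  L3: P0=M P1=I  mem[L3]=90
13. P0: store L3 := 29  bus=[-]  L3: P0=M P1=I  mem[L3]=90
14. P0: load  L1  bus=[BusRd]  L1: P0=S P1=O  mem[L1]=60
15. P1: load  L2  bus=[-]  L2: P0=I P1=M  mem[L2]=80
16. P0: load  L0  bus=[-]  L0: P0=E P1=I  mem[L0]=70
17. P1: load  L3  bus=[BusRd]  L3: P0=O P1=S  mem[L3]=90
18. P1: load  L2  bus=[-]  L2: P0=I P1=M  mem[L2]=80
19. P0: load  L3  bus=[-]  L3: P0=O P1=S  mem[L3]=90
20. P0: load  L3  bus=[-]  L3: P0=O P1=S  mem[L3]=90
21. P0: store L1 := 65  bus=[BusUpgr,Flush]  L1: P0=M P1=I  mem[L1]=28
22. P1: load  L0  bus=[BusRd]  L0: P0=S P1=S  mem[L0]=70
23. P0: store L0 := 30  bus=[BusUpgr]  L0: P0=M P1=I  mem[L0]=70

invalidations = 1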